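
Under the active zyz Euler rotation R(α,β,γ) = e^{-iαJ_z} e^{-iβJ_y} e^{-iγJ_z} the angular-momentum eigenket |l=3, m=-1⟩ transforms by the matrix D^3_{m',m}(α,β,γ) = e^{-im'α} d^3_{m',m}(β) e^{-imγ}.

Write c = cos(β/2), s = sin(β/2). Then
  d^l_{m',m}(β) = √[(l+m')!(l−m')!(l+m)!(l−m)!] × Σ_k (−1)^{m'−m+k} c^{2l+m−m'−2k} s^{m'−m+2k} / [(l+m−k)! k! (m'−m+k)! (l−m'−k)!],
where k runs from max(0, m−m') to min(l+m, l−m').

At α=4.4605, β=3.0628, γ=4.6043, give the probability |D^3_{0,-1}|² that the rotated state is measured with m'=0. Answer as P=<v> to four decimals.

P=0.0183

D^3_{0,-1}(4.4605,3.0628,4.6043) = e^{-i·0·4.4605}·d^3_{0,-1}(3.0628)·e^{-i·-1·4.6043}. Compute d first:
With c≡cos(β/2)=0.039386 and s≡sin(β/2)=0.999224, N=[6·6·2·24]^{1/2}=41.569219
The bounds max(0,m−m')=0 and min(l+m,l−m')=2 give 3 terms
  k=0: (−1)^1·41.5692/(12)·0.0394^5·0.9992^1 = -0.000000
  k=1: (−1)^2·41.5692/(4)·0.0394^3·0.9992^3 = +0.000633
  k=2: (−1)^3·41.5692/(12)·0.0394^1·0.9992^5 = -0.135909
d^3_{0,-1}(3.0628) = -0.000000 +0.000633 -0.135909 = -0.135276
|D^3_{0,-1}|² = |d^3_{0,-1}(β)|² = (-0.135276)² = 0.018300 (the z-rotation phases have unit modulus)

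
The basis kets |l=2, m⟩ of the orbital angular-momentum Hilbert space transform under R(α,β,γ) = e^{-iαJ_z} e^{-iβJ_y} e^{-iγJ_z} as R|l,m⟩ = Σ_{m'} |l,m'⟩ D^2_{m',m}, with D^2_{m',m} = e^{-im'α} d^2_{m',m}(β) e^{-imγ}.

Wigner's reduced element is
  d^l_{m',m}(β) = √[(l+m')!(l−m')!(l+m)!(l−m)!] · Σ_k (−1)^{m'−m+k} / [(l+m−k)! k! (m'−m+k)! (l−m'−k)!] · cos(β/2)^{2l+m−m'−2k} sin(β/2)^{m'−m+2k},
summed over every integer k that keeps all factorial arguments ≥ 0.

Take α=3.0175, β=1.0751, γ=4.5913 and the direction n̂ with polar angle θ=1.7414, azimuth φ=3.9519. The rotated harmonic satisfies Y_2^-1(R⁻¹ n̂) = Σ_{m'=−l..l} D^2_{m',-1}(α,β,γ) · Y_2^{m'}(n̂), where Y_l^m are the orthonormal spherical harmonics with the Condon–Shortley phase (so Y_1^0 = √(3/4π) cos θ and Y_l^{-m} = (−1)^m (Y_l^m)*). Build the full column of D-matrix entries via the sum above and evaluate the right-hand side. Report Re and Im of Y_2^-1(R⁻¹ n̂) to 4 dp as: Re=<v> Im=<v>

Need the full column D^2_{m',-1} for m'=−2..2 at α=3.0175, β=1.0751, γ=4.5913.
cos(β/2)=0.858966, sin(β/2)=0.512033
d^2_{-2,-1}: single k=1 term ⇒ +0.649016;  D = -0.234255-0.605266i
d^2_{-1,-1}: k∈[0..1] ⇒ +0.544382 -0.580322 = -0.035940;  D = -0.008724-0.034866i
d^2_{0,-1}: k∈[0..1] ⇒ -0.794879 +0.282453 = -0.512427;  D = +0.061898+0.508675i
d^2_{1,-1}: k∈[0..1] ⇒ +0.580322 -0.068737 = +0.511585;  D = -0.001537+0.511582i
d^2_{2,-1}: single k=0 term ⇒ -0.230622;  D = -0.029232+0.228761i
Y_2^{m'}(θ=1.7414,φ=3.9519) and Σ D·Y over m':
  (-0.2343-0.6053i)·(-0.0187-0.3747i)  (-0.0087-0.0349i)·(+0.0891-0.0936i)  (+0.0619+0.5087i)·(-0.2881+0.0000i)  (-0.0015+0.5116i)·(-0.0891-0.0936i)  (-0.0292+0.2288i)·(-0.0187+0.3747i)
Y_2^-1(R⁻¹ n̂) = -0.281398-0.110433i

Re=-0.2814 Im=-0.1104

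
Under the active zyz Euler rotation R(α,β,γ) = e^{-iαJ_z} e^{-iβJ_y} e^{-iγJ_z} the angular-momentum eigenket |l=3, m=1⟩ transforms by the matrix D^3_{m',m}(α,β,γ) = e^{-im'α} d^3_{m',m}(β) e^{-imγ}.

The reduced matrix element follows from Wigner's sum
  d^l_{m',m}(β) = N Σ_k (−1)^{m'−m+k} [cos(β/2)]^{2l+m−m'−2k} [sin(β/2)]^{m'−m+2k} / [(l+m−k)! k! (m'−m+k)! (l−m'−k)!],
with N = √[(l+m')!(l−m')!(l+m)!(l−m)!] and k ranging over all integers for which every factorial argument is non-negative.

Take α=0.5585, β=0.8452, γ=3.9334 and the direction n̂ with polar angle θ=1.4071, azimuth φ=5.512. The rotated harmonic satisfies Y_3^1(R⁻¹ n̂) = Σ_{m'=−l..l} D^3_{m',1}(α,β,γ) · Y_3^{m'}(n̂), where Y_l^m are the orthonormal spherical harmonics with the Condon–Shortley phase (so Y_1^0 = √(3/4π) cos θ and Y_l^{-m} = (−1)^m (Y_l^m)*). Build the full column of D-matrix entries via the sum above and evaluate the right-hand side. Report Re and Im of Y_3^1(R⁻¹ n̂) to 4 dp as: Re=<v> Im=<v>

Re=0.1266 Im=0.1343

Need the full column D^3_{m',1} for m'=−3..3 at α=0.5585, β=0.8452, γ=3.9334.
cos(β/2)=0.912026, sin(β/2)=0.410133
d^3_{-3,1}: single k=4 term ⇒ +0.091151;  D = -0.057817-0.070467i
d^3_{-2,1}: k∈[3..4] ⇒ +0.330998 -0.033468 = +0.297530;  D = -0.281936-0.095058i
d^3_{-1,1}: k∈[2..4] ⇒ +0.698279 -0.188280 +0.004759 = +0.514759;  D = -0.500813+0.119010i
d^3_{0,1}: k∈[1..3] ⇒ +0.896501 -0.543886 +0.036662 = +0.389278;  D = -0.273491+0.277020i
d^3_{1,1}: k∈[0..2] ⇒ +0.575496 -0.931039 +0.141210 = -0.214333;  D = +0.046876-0.209144i
d^3_{2,1}: k∈[0..1] ⇒ -0.818390 +0.330998 = -0.487391;  D = -0.161625-0.459813i
d^3_{3,1}: single k=0 term ⇒ +0.450737;  D = +0.352095+0.281413i
Y_3^{m'}(θ=1.4071,φ=5.512) and Σ D·Y over m':
  (-0.0578-0.0705i)·(-0.2710+0.2952i)  (-0.2819-0.0951i)·(+0.0046+0.1621i)  (-0.5008+0.1190i)·(-0.1983-0.1927i)  (-0.2735+0.2770i)·(-0.1744+0.0000i)  (+0.0469-0.2091i)·(+0.1983-0.1927i)  (-0.1616-0.4598i)·(+0.0046-0.1621i)  (+0.3521+0.2814i)·(+0.2710+0.2952i)
Y_3^1(R⁻¹ n̂) = +0.126587+0.134285i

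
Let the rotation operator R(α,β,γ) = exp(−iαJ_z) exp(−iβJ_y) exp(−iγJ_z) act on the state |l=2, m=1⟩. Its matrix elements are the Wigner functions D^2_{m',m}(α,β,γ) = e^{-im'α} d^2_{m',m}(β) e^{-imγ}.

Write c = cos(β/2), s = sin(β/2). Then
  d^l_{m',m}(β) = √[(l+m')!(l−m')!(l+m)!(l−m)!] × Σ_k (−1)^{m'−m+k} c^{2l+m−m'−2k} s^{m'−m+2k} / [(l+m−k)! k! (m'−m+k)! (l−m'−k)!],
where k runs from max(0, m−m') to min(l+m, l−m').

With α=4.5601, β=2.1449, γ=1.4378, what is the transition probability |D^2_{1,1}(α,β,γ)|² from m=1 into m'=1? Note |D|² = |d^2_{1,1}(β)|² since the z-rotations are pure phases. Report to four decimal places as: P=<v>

P=0.2272

Split into d^2_{1,1}(β=2.1449) × two z-phases.
c=cos(2.1449/2)=0.477974, s=sin(2.1449/2)=0.878374; N=√[6·1·6·1]=6.000000
The bounds max(0,m−m')=0 and min(l+m,l−m')=1 give 2 terms
  k=0: (−1)^0·6.0000/(6)·0.4780^4·0.8784^0 = +0.052193
  k=1: (−1)^1·6.0000/(2)·0.4780^2·0.8784^2 = -0.528796
d^2_{1,1}(2.1449) = +0.052193 -0.528796 = -0.476603
|D^2_{1,1}|² = |d^2_{1,1}(β)|² = (-0.476603)² = 0.227150 (the z-rotation phases have unit modulus)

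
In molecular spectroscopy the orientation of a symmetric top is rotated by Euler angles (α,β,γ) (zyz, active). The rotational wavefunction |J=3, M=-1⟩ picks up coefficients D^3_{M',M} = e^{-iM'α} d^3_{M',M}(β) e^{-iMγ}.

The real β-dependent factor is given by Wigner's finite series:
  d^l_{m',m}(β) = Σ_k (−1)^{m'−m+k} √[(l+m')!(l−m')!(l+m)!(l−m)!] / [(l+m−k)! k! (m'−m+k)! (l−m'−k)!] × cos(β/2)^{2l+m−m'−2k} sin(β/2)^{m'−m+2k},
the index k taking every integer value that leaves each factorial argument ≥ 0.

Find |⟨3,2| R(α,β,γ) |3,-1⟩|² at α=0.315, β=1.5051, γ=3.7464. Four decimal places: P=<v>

D^3_{2,-1}(0.315,1.5051,3.7464) = e^{-i·2·0.315}·d^3_{2,-1}(1.5051)·e^{-i·-1·3.7464}. Compute d first:
With c≡cos(β/2)=0.729948 and s≡sin(β/2)=0.683502, N=[120·1·2·24]^{1/2}=75.894664
k: max(0,(-1)−(2))=0 … min(3+(-1),3−(2))=1
  k=0: (−1)^3·75.8947/(12)·0.7299^3·0.6835^3 = -0.785464
  k=1: (−1)^4·75.8947/(24)·0.7299^1·0.6835^5 = +0.344344
d^3_{2,-1}(1.5051) = -0.785464 +0.344344 = -0.441120
|D^3_{2,-1}|² = |d^3_{2,-1}(β)|² = (-0.441120)² = 0.194587 (the z-rotation phases have unit modulus)

P=0.1946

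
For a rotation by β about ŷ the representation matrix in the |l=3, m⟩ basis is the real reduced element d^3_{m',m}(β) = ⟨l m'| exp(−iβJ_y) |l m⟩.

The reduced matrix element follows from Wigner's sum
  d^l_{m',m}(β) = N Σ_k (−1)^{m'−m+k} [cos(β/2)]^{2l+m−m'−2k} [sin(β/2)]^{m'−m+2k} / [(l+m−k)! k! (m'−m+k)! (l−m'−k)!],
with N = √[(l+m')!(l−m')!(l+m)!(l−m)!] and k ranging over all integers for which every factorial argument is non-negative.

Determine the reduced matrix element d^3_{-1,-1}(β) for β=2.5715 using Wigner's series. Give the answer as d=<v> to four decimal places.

d=0.3568

d^3_{-1,-1}(β=2.5715) via Wigner's sum:
With c≡cos(β/2)=0.281202 and s≡sin(β/2)=0.959649, N=[2·24·2·24]^{1/2}=48.000000
The bounds max(0,m−m')=0 and min(l+m,l−m')=2 give 3 terms
  k=0: (−1)^0·48.0000/(48)·0.2812^6·0.9596^0 = +0.000494
  k=1: (−1)^1·48.0000/(6)·0.2812^4·0.9596^2 = -0.046067
  k=2: (−1)^2·48.0000/(8)·0.2812^2·0.9596^4 = +0.402380
d^3_{-1,-1}(2.5715) = +0.000494 -0.046067 +0.402380 = +0.356808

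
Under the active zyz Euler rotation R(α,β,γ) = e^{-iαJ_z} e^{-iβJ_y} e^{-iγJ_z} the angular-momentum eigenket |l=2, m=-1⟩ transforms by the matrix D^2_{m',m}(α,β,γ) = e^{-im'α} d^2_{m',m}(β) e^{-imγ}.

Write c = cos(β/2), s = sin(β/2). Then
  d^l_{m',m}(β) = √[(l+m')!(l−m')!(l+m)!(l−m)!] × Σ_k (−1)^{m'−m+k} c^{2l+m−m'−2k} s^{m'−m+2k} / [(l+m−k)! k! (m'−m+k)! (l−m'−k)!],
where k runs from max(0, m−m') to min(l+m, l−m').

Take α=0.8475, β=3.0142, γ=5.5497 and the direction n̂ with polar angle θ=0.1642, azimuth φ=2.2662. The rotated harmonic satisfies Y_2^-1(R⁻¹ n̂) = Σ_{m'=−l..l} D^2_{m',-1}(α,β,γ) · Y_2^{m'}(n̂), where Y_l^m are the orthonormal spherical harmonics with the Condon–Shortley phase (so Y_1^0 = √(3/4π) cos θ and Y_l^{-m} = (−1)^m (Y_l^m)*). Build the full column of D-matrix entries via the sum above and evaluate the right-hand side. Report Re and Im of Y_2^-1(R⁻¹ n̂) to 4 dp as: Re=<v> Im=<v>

Re=0.1654 Im=0.0148

Need the full column D^2_{m',-1} for m'=−2..2 at α=0.8475, β=3.0142, γ=5.5497.
cos(β/2)=0.063653, sin(β/2)=0.997972
d^2_{-2,-1}: single k=1 term ⇒ +0.000515;  D = +0.000295+0.000422i
d^2_{-1,-1}: k∈[0..1] ⇒ +0.000016 -0.012106 = -0.012090;  D = -0.012011-0.001375i
d^2_{0,-1}: k∈[0..1] ⇒ -0.000630 +0.154971 = +0.154341;  D = +0.114651-0.103325i
d^2_{1,-1}: k∈[0..1] ⇒ +0.012106 -0.991913 = -0.979807;  D = +0.009983+0.979756i
d^2_{2,-1}: single k=0 term ⇒ -0.126534;  D = +0.095701+0.082777i
Y_2^{m'}(θ=0.1642,φ=2.2662) and Σ D·Y over m':
  (+0.0003+0.0004i)·(-0.0018+0.0102i)  (-0.0120-0.0014i)·(-0.0798-0.0957i)  (+0.1147-0.1033i)·(+0.6055+0.0000i)  (+0.0100+0.9798i)·(+0.0798-0.0957i)  (+0.0957+0.0828i)·(-0.0018-0.0102i)
Y_2^-1(R⁻¹ n̂) = +0.165424+0.014822i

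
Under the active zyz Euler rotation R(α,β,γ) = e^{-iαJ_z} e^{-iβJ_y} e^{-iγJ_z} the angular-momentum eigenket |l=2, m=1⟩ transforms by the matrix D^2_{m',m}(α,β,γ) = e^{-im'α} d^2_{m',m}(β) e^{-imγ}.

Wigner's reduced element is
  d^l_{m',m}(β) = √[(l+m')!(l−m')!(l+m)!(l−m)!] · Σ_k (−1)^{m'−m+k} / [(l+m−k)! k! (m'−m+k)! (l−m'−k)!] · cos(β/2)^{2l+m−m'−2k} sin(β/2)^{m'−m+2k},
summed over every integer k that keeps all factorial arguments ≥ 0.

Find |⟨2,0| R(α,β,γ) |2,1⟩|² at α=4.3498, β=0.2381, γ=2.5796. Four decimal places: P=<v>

Split into d^2_{0,1}(β=0.2381) × two z-phases.
With c≡cos(β/2)=0.992922 and s≡sin(β/2)=0.118769, N=[2·2·6·1]^{1/2}=4.898979
The bounds max(0,m−m')=1 and min(l+m,l−m')=2 give 2 terms
  k=1: (−1)^0·4.8990/(2)·0.9929^3·0.1188^1 = +0.284789
  k=2: (−1)^1·4.8990/(2)·0.9929^1·0.1188^3 = -0.004075
d^2_{0,1}(0.2381) = +0.284789 -0.004075 = +0.280715
|D^2_{0,1}|² = |d^2_{0,1}(β)|² = (+0.280715)² = 0.078801 (the z-rotation phases have unit modulus)

P=0.0788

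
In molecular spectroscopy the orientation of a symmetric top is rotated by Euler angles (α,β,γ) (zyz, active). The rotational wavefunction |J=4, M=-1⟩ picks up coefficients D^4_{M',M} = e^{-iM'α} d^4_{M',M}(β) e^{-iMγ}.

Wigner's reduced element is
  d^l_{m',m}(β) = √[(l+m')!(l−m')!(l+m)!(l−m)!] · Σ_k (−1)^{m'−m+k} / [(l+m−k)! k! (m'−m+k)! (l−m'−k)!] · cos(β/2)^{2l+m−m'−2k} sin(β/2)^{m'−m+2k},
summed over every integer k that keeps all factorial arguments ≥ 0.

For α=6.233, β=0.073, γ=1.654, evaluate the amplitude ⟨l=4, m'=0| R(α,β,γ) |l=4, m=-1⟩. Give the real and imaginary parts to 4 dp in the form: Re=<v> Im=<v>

Re=0.0134 Im=-0.1606

Split into d^4_{0,-1}(β=0.073) × two z-phases.
With c≡cos(β/2)=0.999334 and s≡sin(β/2)=0.036492, N=[24·24·6·120]^{1/2}=643.987578
The bounds max(0,m−m')=0 and min(l+m,l−m')=3 give 4 terms
  k=0: (−1)^1·643.9876/(144)·0.9993^7·0.0365^1 = -0.162437
  k=1: (−1)^2·643.9876/(24)·0.9993^5·0.0365^3 = +0.001300
  k=2: (−1)^3·643.9876/(24)·0.9993^3·0.0365^5 = -0.000002
  k=3: (−1)^4·643.9876/(144)·0.9993^1·0.0365^7 = +0.000000
d^4_{0,-1}(0.073) = -0.162437 +0.001300 -0.000002 +0.000000 = -0.161139
Phases: e^{-i·(0)·6.233}=+1.000000+0.000000i, e^{-i·(-1)·1.654}=-0.083108+0.996541i ⇒ D=+0.013392-0.160582i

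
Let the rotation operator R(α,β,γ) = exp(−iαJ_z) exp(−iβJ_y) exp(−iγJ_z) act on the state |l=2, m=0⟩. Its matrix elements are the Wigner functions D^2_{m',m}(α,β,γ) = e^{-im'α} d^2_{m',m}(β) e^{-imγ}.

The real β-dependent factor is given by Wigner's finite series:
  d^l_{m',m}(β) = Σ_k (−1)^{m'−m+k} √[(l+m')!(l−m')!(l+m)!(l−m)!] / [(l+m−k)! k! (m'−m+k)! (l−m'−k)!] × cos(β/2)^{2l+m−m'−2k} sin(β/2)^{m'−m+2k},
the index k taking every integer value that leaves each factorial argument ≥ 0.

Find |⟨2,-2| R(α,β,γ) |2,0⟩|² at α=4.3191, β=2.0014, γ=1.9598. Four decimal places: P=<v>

P=0.2557

Split into d^2_{-2,0}(β=2.0014) × two z-phases.
c=cos(2.0014/2)=0.539713, s=sin(2.0014/2)=0.841849; N=√[1·24·2·2]=9.797959
Admissible k: 2..2 (factorial args all ≥0)
  k=2: (−1)^0·9.7980/(4)·0.5397^2·0.8418^2 = +0.505673
d^2_{-2,0}(2.0014) = +0.505673
|D^2_{-2,0}|² = |d^2_{-2,0}(β)|² = (+0.505673)² = 0.255705 (the z-rotation phases have unit modulus)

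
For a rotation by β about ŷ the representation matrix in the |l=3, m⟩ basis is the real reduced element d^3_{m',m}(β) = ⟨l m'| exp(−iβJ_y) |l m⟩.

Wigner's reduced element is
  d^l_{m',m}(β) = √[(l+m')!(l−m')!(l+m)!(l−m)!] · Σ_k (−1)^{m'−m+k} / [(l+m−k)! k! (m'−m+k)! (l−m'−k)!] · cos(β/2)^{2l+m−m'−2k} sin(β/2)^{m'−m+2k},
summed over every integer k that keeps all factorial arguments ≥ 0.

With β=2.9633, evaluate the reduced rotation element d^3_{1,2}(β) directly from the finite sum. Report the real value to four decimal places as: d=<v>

d^3_{1,2}(β=2.9633) via Wigner's sum:
With c≡cos(β/2)=0.089028 and s≡sin(β/2)=0.996029, N=[24·2·120·1]^{1/2}=75.894664
k: max(0,(2)−(1))=1 … min(3+(2),3−(1))=2
  k=1: (−1)^0·75.8947/(24)·0.0890^5·0.9960^1 = +0.000018
  k=2: (−1)^1·75.8947/(12)·0.0890^3·0.9960^3 = -0.004410
d^3_{1,2}(2.9633) = +0.000018 -0.004410 = -0.004392

d=-0.0044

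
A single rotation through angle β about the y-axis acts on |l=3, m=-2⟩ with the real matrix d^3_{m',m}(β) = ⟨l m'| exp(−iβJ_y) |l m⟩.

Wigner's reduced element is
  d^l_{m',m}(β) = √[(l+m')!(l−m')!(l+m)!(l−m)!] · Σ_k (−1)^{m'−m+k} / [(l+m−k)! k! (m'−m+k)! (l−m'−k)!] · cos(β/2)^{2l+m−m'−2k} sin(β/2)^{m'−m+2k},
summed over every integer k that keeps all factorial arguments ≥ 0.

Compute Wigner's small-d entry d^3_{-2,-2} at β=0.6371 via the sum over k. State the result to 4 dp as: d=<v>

d^3_{-2,-2}(β=0.6371) via Wigner's sum:
c=cos(0.6371/2)=0.949691, s=sin(0.6371/2)=0.313190; N=√[1·120·1·120]=120.000000
The bounds max(0,m−m')=0 and min(l+m,l−m')=1 give 2 terms
  k=0: (−1)^0·120.0000/(120)·0.9497^6·0.3132^0 = +0.733656
  k=1: (−1)^1·120.0000/(24)·0.9497^4·0.3132^2 = -0.398946
d^3_{-2,-2}(0.6371) = +0.733656 -0.398946 = +0.334711

d=0.3347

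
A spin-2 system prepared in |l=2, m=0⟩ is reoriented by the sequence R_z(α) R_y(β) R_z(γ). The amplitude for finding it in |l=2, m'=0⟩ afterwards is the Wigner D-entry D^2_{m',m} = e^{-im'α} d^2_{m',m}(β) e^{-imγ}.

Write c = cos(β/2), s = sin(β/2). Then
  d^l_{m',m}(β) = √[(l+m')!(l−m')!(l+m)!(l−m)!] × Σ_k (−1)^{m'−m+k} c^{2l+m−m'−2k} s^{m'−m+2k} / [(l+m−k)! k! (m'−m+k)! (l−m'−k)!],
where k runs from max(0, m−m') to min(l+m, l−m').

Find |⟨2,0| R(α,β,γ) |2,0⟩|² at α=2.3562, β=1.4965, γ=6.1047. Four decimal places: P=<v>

P=0.2418

D^2_{0,0}(2.3562,1.4965,6.1047) = e^{-i·0·2.3562}·d^2_{0,0}(1.4965)·e^{-i·0·6.1047}. Compute d first:
With c≡cos(β/2)=0.732881 and s≡sin(β/2)=0.680357, N=[2·2·2·2]^{1/2}=4.000000
The bounds max(0,m−m')=0 and min(l+m,l−m')=2 give 3 terms
  k=0: (−1)^0·4.0000/(4)·0.7329^4·0.6804^0 = +0.288491
  k=1: (−1)^1·4.0000/(1)·0.7329^2·0.6804^2 = -0.994490
  k=2: (−1)^2·4.0000/(4)·0.7329^0·0.6804^4 = +0.214263
d^2_{0,0}(1.4965) = +0.288491 -0.994490 +0.214263 = -0.491735
|D^2_{0,0}|² = |d^2_{0,0}(β)|² = (-0.491735)² = 0.241804 (the z-rotation phases have unit modulus)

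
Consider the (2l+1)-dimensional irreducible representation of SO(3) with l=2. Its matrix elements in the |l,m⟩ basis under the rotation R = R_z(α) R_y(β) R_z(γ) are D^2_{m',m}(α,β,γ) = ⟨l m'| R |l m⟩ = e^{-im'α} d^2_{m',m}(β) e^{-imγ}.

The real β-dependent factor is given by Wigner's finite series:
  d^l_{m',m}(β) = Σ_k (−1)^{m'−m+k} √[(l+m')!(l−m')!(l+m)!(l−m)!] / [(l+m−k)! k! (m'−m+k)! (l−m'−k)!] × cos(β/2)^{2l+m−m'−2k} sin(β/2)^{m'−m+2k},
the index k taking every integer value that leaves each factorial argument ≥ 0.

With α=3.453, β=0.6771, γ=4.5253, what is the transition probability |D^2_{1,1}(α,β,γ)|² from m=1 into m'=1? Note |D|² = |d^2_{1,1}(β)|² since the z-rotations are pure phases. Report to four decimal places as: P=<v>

P=0.2472

D^2_{1,1}(3.453,0.6771,4.5253) = e^{-i·1·3.453}·d^2_{1,1}(0.6771)·e^{-i·1·4.5253}. Compute d first:
Half-angle: c=0.943237, s=0.332120. N=√(6·1·6·1)=6.000000
The bounds max(0,m−m')=0 and min(l+m,l−m')=1 give 2 terms
  k=0: (−1)^0·6.0000/(6)·0.9432^4·0.3321^0 = +0.791560
  k=1: (−1)^1·6.0000/(2)·0.9432^2·0.3321^2 = -0.294410
d^2_{1,1}(0.6771) = +0.791560 -0.294410 = +0.497150
|D^2_{1,1}|² = |d^2_{1,1}(β)|² = (+0.497150)² = 0.247158 (the z-rotation phases have unit modulus)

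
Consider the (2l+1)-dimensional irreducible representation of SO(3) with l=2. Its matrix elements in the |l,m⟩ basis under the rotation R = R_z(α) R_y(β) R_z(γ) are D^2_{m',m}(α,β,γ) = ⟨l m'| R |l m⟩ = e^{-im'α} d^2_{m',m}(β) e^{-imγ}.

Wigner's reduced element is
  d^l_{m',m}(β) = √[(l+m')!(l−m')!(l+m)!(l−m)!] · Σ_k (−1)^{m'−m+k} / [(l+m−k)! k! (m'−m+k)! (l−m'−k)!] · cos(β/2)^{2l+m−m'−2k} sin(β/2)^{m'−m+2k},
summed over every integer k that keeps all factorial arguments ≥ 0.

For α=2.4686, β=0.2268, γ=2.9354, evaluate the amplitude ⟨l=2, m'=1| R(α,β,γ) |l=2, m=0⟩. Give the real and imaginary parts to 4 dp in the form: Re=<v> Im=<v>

D^2_{1,0}(2.4686,0.2268,2.9354) = e^{-i·1·2.4686}·d^2_{1,0}(0.2268)·e^{-i·0·2.9354}. Compute d first:
With c≡cos(β/2)=0.993577 and s≡sin(β/2)=0.113157, N=[6·1·2·2]^{1/2}=4.898979
Admissible k: 0..1 (factorial args all ≥0)
  k=0: (−1)^1·4.8990/(2)·0.9936^3·0.1132^1 = -0.271871
  k=1: (−1)^2·4.8990/(2)·0.9936^1·0.1132^3 = +0.003526
d^2_{1,0}(0.2268) = -0.271871 +0.003526 = -0.268344
Phases: e^{-i·(1)·2.4686}=-0.781960-0.623329i, e^{-i·(0)·2.9354}=+1.000000+0.000000i ⇒ D=+0.209834+0.167267i

Re=0.2098 Im=0.1673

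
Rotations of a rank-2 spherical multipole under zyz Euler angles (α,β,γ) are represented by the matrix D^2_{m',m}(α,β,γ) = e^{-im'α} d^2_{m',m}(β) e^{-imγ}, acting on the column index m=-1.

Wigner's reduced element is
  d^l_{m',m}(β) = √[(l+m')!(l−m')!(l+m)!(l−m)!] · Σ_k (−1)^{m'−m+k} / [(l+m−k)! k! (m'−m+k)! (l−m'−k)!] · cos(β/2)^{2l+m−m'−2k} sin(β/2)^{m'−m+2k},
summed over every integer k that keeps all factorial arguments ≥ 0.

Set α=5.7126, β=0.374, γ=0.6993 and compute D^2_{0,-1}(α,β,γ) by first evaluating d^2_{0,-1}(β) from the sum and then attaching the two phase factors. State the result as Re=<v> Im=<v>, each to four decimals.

Re=-0.3188 Im=-0.2681

D^2_{0,-1}(5.7126,0.374,0.6993) = e^{-i·0·5.7126}·d^2_{0,-1}(0.374)·e^{-i·-1·0.6993}. Compute d first:
With c≡cos(β/2)=0.982566 and s≡sin(β/2)=0.185912, N=[2·2·1·6]^{1/2}=4.898979
Admissible k: 0..1 (factorial args all ≥0)
  k=0: (−1)^1·4.8990/(2)·0.9826^3·0.1859^1 = -0.431985
  k=1: (−1)^2·4.8990/(2)·0.9826^1·0.1859^3 = +0.015465
d^2_{0,-1}(0.374) = -0.431985 +0.015465 = -0.416520
Attach z-rotation phases: D = e^{-i(0)(5.7126)}·(-0.416520)·e^{-i(-1)(0.6993)} = -0.318760-0.268106i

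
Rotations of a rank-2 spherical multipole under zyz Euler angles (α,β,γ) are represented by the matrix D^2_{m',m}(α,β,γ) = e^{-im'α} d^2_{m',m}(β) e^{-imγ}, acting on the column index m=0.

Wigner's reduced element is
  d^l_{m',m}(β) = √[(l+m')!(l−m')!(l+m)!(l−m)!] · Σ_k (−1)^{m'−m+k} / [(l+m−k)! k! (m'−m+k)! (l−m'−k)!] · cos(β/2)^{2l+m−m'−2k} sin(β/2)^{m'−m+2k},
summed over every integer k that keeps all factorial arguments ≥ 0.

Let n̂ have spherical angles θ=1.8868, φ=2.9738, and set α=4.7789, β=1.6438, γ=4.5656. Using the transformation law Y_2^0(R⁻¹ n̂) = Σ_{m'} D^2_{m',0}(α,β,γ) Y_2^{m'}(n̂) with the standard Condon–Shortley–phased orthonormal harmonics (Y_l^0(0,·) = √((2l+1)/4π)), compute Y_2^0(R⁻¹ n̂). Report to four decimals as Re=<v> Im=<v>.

Need the full column D^2_{m',0} for m'=−2..2 at α=4.7789, β=1.6438, γ=4.5656.
cos(β/2)=0.680831, sin(β/2)=0.732441
d^2_{-2,0}: single k=2 term ⇒ +0.609115;  D = -0.603733-0.080787i
d^2_{-1,0}: k∈[1..2] ⇒ +0.566195 -0.655288 = -0.089094;  D = -0.005921+0.088897i
d^2_{0,0}: k∈[0..2] ⇒ +0.214861 -0.994680 +0.287799 = -0.492020;  D = -0.492020+0.000000i
d^2_{1,0}: k∈[0..1] ⇒ -0.566195 +0.655288 = +0.089094;  D = +0.005921+0.088897i
d^2_{2,0}: single k=0 term ⇒ +0.609115;  D = -0.603733+0.080787i
Y_2^{m'}(θ=1.8868,φ=2.9738) and Σ D·Y over m':
  (-0.6037-0.0808i)·(+0.3295+0.1149i)  (-0.0059+0.0889i)·(+0.2250+0.0381i)  (-0.4920+0.0000i)·(-0.2240+0.0000i)  (+0.0059+0.0889i)·(-0.2250+0.0381i)  (-0.6037+0.0808i)·(+0.3295-0.1149i)
Y_2^0(R⁻¹ n̂) = -0.278517+0.000000i

Re=-0.2785 Im=0.0000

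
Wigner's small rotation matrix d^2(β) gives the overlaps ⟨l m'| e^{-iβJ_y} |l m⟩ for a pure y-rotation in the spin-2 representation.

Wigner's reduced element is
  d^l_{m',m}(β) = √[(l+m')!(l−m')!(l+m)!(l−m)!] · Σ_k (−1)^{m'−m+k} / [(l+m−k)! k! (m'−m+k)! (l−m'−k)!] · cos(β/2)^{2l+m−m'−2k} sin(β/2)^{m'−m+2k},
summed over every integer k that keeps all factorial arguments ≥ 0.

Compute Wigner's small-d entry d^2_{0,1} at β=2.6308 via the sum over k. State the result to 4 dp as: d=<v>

d=-0.5223

d^2_{0,1}(β=2.6308) via Wigner's sum:
With c≡cos(β/2)=0.252629 and s≡sin(β/2)=0.967563, N=[2·2·6·1]^{1/2}=4.898979
k∈{1,2} keeps every argument non-negative
  k=1: (−1)^0·4.8990/(2)·0.2526^3·0.9676^1 = +0.038212
  k=2: (−1)^1·4.8990/(2)·0.2526^1·0.9676^3 = -0.560527
d^2_{0,1}(2.6308) = +0.038212 -0.560527 = -0.522315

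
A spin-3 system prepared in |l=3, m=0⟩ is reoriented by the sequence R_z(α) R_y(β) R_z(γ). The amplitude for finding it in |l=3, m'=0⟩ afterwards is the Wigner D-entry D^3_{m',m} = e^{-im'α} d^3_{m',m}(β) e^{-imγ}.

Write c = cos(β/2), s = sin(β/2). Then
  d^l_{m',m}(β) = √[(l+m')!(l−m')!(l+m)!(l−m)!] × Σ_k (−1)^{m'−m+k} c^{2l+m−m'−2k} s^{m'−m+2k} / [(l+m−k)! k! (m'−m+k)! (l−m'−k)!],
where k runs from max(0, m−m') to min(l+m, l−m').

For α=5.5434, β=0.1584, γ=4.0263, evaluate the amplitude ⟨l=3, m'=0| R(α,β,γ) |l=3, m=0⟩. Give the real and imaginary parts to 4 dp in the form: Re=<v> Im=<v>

Re=0.9261 Im=0.0000

D^3_{0,0}(5.5434,0.1584,4.0263) = e^{-i·0·5.5434}·d^3_{0,0}(0.1584)·e^{-i·0·4.0263}. Compute d first:
Half-angle: c=0.996865, s=0.079117. N=√(6·6·6·6)=36.000000
k∈{0,1,2,3} keeps every argument non-negative
  k=0: (−1)^0·36.0000/(36)·0.9969^6·0.0791^0 = +0.981339
  k=1: (−1)^1·36.0000/(4)·0.9969^4·0.0791^2 = -0.055633
  k=2: (−1)^2·36.0000/(4)·0.9969^2·0.0791^4 = +0.000350
  k=3: (−1)^3·36.0000/(36)·0.9969^0·0.0791^6 = -0.000000
d^3_{0,0}(0.1584) = +0.981339 -0.055633 +0.000350 -0.000000 = +0.926056
Attach z-rotation phases: D = e^{-i(0)(5.5434)}·(+0.926056)·e^{-i(0)(4.0263)} = +0.926056+0.000000i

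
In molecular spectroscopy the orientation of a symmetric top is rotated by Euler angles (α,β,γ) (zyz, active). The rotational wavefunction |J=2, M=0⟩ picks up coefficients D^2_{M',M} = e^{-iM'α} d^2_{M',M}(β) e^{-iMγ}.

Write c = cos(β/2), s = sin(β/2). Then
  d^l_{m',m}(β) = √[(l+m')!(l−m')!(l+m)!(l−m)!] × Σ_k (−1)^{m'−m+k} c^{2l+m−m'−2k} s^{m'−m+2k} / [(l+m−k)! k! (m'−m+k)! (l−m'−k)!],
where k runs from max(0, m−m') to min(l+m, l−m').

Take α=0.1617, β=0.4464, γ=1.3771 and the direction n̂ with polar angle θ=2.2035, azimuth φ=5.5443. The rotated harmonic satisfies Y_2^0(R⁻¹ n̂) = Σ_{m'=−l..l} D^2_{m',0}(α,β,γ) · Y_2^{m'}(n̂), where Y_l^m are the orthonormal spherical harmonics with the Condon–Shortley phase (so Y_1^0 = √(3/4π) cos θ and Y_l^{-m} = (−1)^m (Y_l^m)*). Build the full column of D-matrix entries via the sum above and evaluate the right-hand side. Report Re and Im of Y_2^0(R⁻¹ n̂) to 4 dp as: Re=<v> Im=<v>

Need the full column D^2_{m',0} for m'=−2..2 at α=0.1617, β=0.4464, γ=1.3771.
cos(β/2)=0.975194, sin(β/2)=0.221351
d^2_{-2,0}: single k=2 term ⇒ +0.114136;  D = +0.108219+0.036271i
d^2_{-1,0}: k∈[1..2] ⇒ +0.502841 -0.025907 = +0.476935;  D = +0.470713+0.076785i
d^2_{0,0}: k∈[0..2] ⇒ +0.904408 -0.186383 +0.002401 = +0.720425;  D = +0.720425+0.000000i
d^2_{1,0}: k∈[0..1] ⇒ -0.502841 +0.025907 = -0.476935;  D = -0.470713+0.076785i
d^2_{2,0}: single k=0 term ⇒ +0.114136;  D = +0.108219-0.036271i
Y_2^{m'}(θ=2.2035,φ=5.5443) and Σ D·Y over m':
  (+0.1082+0.0363i)·(+0.0233+0.2501i)  (+0.4707+0.0768i)·(-0.2723-0.2481i)  (+0.7204+0.0000i)·(+0.0155+0.0000i)  (-0.4707+0.0768i)·(+0.2723-0.2481i)  (+0.1082-0.0363i)·(+0.0233-0.2501i)
Y_2^0(R⁻¹ n̂) = -0.220236+0.000000i

Re=-0.2202 Im=0.0000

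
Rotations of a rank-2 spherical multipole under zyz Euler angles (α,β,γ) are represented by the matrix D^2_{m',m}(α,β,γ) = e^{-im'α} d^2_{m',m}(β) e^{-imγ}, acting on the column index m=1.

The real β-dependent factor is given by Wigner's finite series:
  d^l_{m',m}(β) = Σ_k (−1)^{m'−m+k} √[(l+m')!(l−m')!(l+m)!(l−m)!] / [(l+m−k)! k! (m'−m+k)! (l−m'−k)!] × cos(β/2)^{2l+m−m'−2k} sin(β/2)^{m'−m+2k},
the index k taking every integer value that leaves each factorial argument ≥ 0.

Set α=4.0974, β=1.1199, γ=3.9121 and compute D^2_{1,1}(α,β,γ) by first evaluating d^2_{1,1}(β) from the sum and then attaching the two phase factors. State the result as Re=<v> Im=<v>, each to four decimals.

Re=0.0143 Im=0.0911

Split into d^2_{1,1}(β=1.1199) × two z-phases.
c=cos(1.1199/2)=0.847282, s=sin(1.1199/2)=0.531144; N=√[6·1·6·1]=6.000000
k: max(0,(1)−(1))=0 … min(2+(1),2−(1))=1
  k=0: (−1)^0·6.0000/(6)·0.8473^4·0.5311^0 = +0.515361
  k=1: (−1)^1·6.0000/(2)·0.8473^2·0.5311^2 = -0.607577
d^2_{1,1}(1.1199) = +0.515361 -0.607577 = -0.092216
Attach z-rotation phases: D = e^{-i(1)(4.0974)}·(-0.092216)·e^{-i(1)(3.9121)} = +0.014284+0.091103i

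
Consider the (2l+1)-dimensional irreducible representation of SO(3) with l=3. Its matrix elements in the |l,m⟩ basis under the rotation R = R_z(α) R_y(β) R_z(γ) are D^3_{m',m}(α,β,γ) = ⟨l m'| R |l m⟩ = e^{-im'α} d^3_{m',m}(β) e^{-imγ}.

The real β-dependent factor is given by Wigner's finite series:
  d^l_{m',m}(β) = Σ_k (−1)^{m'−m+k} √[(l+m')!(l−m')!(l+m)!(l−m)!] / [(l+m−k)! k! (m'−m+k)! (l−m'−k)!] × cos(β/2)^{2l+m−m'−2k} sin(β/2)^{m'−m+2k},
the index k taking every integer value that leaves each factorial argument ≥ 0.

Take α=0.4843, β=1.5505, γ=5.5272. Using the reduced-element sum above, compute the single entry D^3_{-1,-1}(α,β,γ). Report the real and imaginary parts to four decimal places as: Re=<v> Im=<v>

First d^3_{-1,-1}(β=1.5505), then the phase factors e^{-i(-1)α} and e^{-i(-1)γ}:
With c≡cos(β/2)=0.714246 and s≡sin(β/2)=0.699895, N=[2·24·2·24]^{1/2}=48.000000
k∈{0,1,2} keeps every argument non-negative
  k=0: (−1)^0·48.0000/(48)·0.7142^6·0.6999^0 = +0.132766
  k=1: (−1)^1·48.0000/(6)·0.7142^4·0.6999^2 = -1.019875
  k=2: (−1)^2·48.0000/(8)·0.7142^2·0.6999^4 = +0.734476
d^3_{-1,-1}(1.5505) = +0.132766 -1.019875 +0.734476 = -0.152632
Attach z-rotation phases: D = e^{-i(-1)(0.4843)}·(-0.152632)·e^{-i(-1)(5.5272)} = -0.147034+0.040960i

Re=-0.1470 Im=0.0410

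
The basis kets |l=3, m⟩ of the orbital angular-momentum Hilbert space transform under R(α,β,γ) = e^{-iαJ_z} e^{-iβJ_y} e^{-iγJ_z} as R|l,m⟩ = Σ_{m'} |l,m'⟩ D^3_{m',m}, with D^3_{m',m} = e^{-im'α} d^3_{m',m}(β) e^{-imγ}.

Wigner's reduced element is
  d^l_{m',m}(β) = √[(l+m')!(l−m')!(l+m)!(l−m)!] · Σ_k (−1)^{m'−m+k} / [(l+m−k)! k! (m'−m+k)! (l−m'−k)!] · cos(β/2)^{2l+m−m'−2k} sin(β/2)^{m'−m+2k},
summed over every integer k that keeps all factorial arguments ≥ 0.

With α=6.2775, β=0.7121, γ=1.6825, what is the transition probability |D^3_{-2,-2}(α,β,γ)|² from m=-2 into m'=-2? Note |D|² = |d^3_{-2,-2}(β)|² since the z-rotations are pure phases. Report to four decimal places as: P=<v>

P=0.0437

First d^3_{-2,-2}(β=0.7121), then the phase factors e^{-i(-2)α} and e^{-i(-2)γ}:
With c≡cos(β/2)=0.937281 and s≡sin(β/2)=0.348575, N=[1·120·1·120]^{1/2}=120.000000
k∈{0,1} keeps every argument non-negative
  k=0: (−1)^0·120.0000/(120)·0.9373^6·0.3486^0 = +0.677983
  k=1: (−1)^1·120.0000/(24)·0.9373^4·0.3486^2 = -0.468858
d^3_{-2,-2}(0.7121) = +0.677983 -0.468858 = +0.209125
|D^3_{-2,-2}|² = |d^3_{-2,-2}(β)|² = (+0.209125)² = 0.043733 (the z-rotation phases have unit modulus)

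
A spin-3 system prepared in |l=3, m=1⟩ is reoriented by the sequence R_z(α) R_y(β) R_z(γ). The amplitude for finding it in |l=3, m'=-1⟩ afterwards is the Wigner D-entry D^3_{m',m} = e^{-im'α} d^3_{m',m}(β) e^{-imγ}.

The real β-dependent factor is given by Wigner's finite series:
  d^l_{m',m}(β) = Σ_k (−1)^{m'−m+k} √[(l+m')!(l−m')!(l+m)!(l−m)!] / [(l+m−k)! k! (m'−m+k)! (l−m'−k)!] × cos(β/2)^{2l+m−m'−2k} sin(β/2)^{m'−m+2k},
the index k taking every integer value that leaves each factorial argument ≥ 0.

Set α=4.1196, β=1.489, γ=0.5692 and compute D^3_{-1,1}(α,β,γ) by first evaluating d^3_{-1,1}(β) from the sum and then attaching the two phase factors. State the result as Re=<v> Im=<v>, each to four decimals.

First d^3_{-1,1}(β=1.489), then the phase factors e^{-i(-1)α} and e^{-i(1)γ}:
c=cos(1.489/2)=0.735427, s=sin(1.489/2)=0.677604; N=√[2·24·24·2]=48.000000
k∈{2,3,4} keeps every argument non-negative
  k=2: (−1)^0·48.0000/(8)·0.7354^4·0.6776^2 = +0.805863
  k=3: (−1)^1·48.0000/(6)·0.7354^2·0.6776^4 = -0.912165
  k=4: (−1)^2·48.0000/(48)·0.7354^0·0.6776^6 = +0.096796
d^3_{-1,1}(1.489) = +0.805863 -0.912165 +0.096796 = -0.009506
D = (-0.558676-0.829386i)·(-0.009506)·(+0.842332-0.538958i) = +0.008722+0.003779i

Re=0.0087 Im=0.0038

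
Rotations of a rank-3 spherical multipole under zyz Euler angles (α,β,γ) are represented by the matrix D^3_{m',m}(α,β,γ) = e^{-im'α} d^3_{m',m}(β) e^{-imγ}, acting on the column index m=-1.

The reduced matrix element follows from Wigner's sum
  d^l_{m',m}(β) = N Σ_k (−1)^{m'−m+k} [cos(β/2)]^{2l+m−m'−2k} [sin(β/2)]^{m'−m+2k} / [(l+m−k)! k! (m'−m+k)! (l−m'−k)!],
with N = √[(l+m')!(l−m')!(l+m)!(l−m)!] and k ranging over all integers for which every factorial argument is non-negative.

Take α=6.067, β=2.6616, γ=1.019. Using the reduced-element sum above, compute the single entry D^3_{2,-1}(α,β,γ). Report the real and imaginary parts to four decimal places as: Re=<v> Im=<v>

First d^3_{2,-1}(β=2.6616), then the phase factors e^{-i(2)α} and e^{-i(-1)γ}:
With c≡cos(β/2)=0.237699 and s≡sin(β/2)=0.971339, N=[120·1·2·24]^{1/2}=75.894664
The bounds max(0,m−m')=0 and min(l+m,l−m')=1 give 2 terms
  k=0: (−1)^3·75.8947/(12)·0.2377^3·0.9713^3 = -0.077844
  k=1: (−1)^4·75.8947/(24)·0.2377^1·0.9713^5 = +0.649952
d^3_{2,-1}(2.6616) = -0.077844 +0.649952 = +0.572108
Attach z-rotation phases: D = e^{-i(2)(6.067)}·(+0.572108)·e^{-i(-1)(1.019)} = +0.068162+0.568033i

Re=0.0682 Im=0.5680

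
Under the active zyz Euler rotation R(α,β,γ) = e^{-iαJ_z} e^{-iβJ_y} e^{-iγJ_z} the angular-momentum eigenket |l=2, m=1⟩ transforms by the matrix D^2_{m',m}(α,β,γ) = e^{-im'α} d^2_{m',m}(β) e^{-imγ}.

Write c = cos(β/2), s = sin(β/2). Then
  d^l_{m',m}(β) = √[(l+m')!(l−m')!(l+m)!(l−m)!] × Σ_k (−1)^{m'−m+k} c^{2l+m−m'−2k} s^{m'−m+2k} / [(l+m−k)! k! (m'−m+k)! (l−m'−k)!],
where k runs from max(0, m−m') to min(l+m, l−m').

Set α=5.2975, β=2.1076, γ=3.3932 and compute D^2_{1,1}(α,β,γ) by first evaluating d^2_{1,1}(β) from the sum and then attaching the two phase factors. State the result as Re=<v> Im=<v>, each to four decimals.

Split into d^2_{1,1}(β=2.1076) × two z-phases.
Half-angle: c=0.494271, s=0.869308. N=√(6·1·6·1)=6.000000
k: max(0,(1)−(1))=0 … min(2+(1),2−(1))=1
  k=0: (−1)^0·6.0000/(6)·0.4943^4·0.8693^0 = +0.059684
  k=1: (−1)^1·6.0000/(2)·0.4943^2·0.8693^2 = -0.553859
d^2_{1,1}(2.1076) = +0.059684 -0.553859 = -0.494174
Attach z-rotation phases: D = e^{-i(1)(5.2975)}·(-0.494174)·e^{-i(1)(3.3932)} = +0.366899+0.331049i

Re=0.3669 Im=0.3310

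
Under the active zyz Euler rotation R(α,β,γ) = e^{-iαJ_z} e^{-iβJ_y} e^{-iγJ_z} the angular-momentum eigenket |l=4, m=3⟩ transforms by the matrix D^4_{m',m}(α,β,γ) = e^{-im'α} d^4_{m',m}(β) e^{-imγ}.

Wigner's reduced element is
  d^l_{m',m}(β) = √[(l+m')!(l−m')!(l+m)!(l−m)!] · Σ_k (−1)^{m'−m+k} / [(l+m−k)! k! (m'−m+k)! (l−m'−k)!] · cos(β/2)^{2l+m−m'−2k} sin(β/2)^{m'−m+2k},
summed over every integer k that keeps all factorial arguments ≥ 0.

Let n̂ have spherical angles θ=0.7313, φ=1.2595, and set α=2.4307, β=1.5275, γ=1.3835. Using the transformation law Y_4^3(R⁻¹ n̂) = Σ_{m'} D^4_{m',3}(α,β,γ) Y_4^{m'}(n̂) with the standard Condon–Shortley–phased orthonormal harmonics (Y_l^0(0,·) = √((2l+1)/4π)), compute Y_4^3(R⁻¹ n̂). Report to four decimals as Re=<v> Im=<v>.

Need the full column D^4_{m',3} for m'=−4..4 at α=2.4307, β=1.5275, γ=1.3835.
cos(β/2)=0.722247, sin(β/2)=0.691635
d^4_{-4,3}: single k=7 term ⇒ +0.154657;  D = +0.117196-0.100914i
d^4_{-3,3}: k∈[6..7] ⇒ +0.399697 -0.052362 = +0.347335;  D = -0.347335-0.000003i
d^4_{-2,3}: k∈[5..6] ⇒ +0.669310 -0.204592 = +0.464718;  D = +0.352152+0.303236i
d^4_{-1,3}: k∈[4..5] ⇒ +0.823702 -0.453214 = +0.370489;  D = -0.055000-0.366383i
d^4_{0,3}: k∈[3..4] ⇒ +0.769351 -0.705515 = +0.063836;  D = -0.034011+0.054021i
d^4_{1,3}: k∈[2..3] ⇒ +0.538940 -0.823702 = -0.284763;  D = -0.272211+0.083613i
d^4_{2,3}: k∈[1..2] ⇒ +0.265304 -0.729870 = -0.464567;  D = +0.425529+0.186406i
d^4_{3,3}: k∈[0..1] ⇒ +0.074044 -0.475300 = -0.401256;  D = -0.173457-0.361828i
d^4_{4,3}: single k=0 term ⇒ -0.200551;  D = -0.052307+0.193609i
Y_4^{m'}(θ=0.7313,φ=1.2595) and Σ D·Y over m':
  (+0.1172-0.1009i)·(+0.0282+0.0834i)  (-0.3473-0.0000i)·(-0.2231+0.1650i)  (+0.3522+0.3032i)·(-0.3488-0.2504i)  (-0.0550-0.3664i)·(+0.0632-0.1965i)  (-0.0340+0.0540i)·(-0.3045+0.0000i)  (-0.2722+0.0836i)·(-0.0632-0.1965i)  (+0.4255+0.1864i)·(-0.3488+0.2504i)  (-0.1735-0.3618i)·(+0.2231+0.1650i)  (-0.0523+0.1936i)·(+0.0282-0.0834i)
Y_4^3(R⁻¹ n̂) = -0.148609-0.282938i

Re=-0.1486 Im=-0.2829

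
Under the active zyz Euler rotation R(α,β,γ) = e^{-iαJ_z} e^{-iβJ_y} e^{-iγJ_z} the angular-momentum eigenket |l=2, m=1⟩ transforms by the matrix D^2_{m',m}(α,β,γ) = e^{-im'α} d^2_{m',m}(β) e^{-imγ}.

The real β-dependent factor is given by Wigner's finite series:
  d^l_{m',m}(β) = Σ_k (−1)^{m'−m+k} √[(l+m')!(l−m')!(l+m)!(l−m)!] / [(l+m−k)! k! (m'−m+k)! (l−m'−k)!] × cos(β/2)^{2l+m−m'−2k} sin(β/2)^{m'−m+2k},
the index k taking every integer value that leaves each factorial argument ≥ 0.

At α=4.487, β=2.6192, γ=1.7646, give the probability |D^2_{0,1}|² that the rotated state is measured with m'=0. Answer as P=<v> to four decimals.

First d^2_{0,1}(β=2.6192), then the phase factors e^{-i(0)α} and e^{-i(1)γ}:
Half-angle: c=0.258236, s=0.966082. N=√(2·2·6·1)=4.898979
k∈{1,2} keeps every argument non-negative
  k=1: (−1)^0·4.8990/(2)·0.2582^3·0.9661^1 = +0.040751
  k=2: (−1)^1·4.8990/(2)·0.2582^1·0.9661^3 = -0.570341
d^2_{0,1}(2.6192) = +0.040751 -0.570341 = -0.529590
|D^2_{0,1}|² = |d^2_{0,1}(β)|² = (-0.529590)² = 0.280466 (the z-rotation phases have unit modulus)

P=0.2805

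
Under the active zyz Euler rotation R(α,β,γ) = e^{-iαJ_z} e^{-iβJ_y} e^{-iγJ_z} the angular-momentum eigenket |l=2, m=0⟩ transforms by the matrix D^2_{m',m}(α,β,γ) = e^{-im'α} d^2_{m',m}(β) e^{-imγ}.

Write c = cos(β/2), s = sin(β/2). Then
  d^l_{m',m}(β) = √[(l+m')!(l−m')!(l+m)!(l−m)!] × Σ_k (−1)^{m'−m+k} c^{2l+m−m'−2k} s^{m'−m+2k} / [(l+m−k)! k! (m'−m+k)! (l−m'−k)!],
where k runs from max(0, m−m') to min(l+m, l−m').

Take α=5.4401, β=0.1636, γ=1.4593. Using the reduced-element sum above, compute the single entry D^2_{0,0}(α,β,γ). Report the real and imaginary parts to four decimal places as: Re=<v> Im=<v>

Re=0.9602 Im=0.0000

Split into d^2_{0,0}(β=0.1636) × two z-phases.
With c≡cos(β/2)=0.996656 and s≡sin(β/2)=0.081709, N=[2·2·2·2]^{1/2}=4.000000
k∈{0,1,2} keeps every argument non-negative
  k=0: (−1)^0·4.0000/(4)·0.9967^4·0.0817^0 = +0.986692
  k=1: (−1)^1·4.0000/(1)·0.9967^2·0.0817^2 = -0.026527
  k=2: (−1)^2·4.0000/(4)·0.9967^0·0.0817^4 = +0.000045
d^2_{0,0}(0.1636) = +0.986692 -0.026527 +0.000045 = +0.960209
D = (+1.000000+0.000000i)·(+0.960209)·(+1.000000+0.000000i) = +0.960209+0.000000i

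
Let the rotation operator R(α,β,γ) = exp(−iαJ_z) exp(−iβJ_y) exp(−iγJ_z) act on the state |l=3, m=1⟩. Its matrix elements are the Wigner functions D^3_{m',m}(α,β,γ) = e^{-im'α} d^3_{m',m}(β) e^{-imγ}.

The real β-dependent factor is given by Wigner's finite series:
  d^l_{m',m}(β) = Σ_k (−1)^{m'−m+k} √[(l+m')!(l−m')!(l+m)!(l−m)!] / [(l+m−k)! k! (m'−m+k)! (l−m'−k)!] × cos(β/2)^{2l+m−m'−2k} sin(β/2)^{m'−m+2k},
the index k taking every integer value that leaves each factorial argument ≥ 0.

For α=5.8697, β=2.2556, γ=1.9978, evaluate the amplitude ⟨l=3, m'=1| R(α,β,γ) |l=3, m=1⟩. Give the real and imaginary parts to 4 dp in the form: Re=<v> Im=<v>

Re=-0.0070 Im=-0.5202

First d^3_{1,1}(β=2.2556), then the phase factors e^{-i(1)α} and e^{-i(1)γ}:
With c≡cos(β/2)=0.428648 and s≡sin(β/2)=0.903471, N=[24·2·24·2]^{1/2}=48.000000
The bounds max(0,m−m')=0 and min(l+m,l−m')=2 give 3 terms
  k=0: (−1)^0·48.0000/(48)·0.4286^6·0.9035^0 = +0.006203
  k=1: (−1)^1·48.0000/(6)·0.4286^4·0.9035^2 = -0.220457
  k=2: (−1)^2·48.0000/(8)·0.4286^2·0.9035^4 = +0.734533
d^3_{1,1}(2.2556) = +0.006203 -0.220457 +0.734533 = +0.520279
Phases: e^{-i·(1)·5.8697}=+0.915726+0.401803i, e^{-i·(1)·1.9978}=-0.414145-0.910211i ⇒ D=-0.007033-0.520232i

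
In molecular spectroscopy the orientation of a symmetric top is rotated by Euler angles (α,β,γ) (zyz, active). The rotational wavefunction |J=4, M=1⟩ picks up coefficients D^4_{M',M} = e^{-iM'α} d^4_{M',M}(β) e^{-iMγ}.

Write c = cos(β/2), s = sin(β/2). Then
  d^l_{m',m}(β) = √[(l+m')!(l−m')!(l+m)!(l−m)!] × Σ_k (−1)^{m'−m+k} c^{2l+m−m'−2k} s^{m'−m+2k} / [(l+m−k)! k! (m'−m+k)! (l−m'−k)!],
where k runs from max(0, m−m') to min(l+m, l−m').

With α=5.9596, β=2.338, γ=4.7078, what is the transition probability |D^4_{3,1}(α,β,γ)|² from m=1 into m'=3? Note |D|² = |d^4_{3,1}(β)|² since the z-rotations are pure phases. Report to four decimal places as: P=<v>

P=0.0392

D^4_{3,1}(5.9596,2.338,4.7078) = e^{-i·3·5.9596}·d^4_{3,1}(2.338)·e^{-i·1·4.7078}. Compute d first:
Half-angle: c=0.391072, s=0.920360. N=√(5040·1·120·6)=1904.940944
The bounds max(0,m−m')=0 and min(l+m,l−m')=1 give 2 terms
  k=0: (−1)^2·1904.9409/(240)·0.3911^6·0.9204^2 = +0.024051
  k=1: (−1)^3·1904.9409/(144)·0.3911^4·0.9204^4 = -0.222013
d^4_{3,1}(2.338) = +0.024051 -0.222013 = -0.197962
|D^4_{3,1}|² = |d^4_{3,1}(β)|² = (-0.197962)² = 0.039189 (the z-rotation phases have unit modulus)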